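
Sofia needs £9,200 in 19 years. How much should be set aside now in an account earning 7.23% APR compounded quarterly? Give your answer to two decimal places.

Periodic rate i = 0.0723/4 = 0.018075; n = 19 × 4 = 76 periods.
PV = FV·(1+i)^(−n) = 9,200 × 0.256293 = 2,357.8984

£2,357.90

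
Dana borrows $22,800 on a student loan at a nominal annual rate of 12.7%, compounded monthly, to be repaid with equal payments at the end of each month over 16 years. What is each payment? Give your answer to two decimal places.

$278.15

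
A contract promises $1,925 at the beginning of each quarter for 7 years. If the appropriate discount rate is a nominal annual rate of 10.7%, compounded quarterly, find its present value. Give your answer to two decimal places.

$38,605.09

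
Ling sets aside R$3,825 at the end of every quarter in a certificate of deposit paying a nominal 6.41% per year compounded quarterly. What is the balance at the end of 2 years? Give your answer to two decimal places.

R$32,372.40

With 4 periods per year: i = 0.016025, n = 8.
FV = PMT · [(1+i)^n − 1] / i = 3825 · 8.463373 = 32,372.4003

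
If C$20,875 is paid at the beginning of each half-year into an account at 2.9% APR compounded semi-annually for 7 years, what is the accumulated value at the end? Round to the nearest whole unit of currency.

C$326,119

With 2 periods per year: i = 0.0145, n = 14.
FV = 20875 × [(1+0.0145)^14 − 1] / 0.0145 × (1+i) = 20875 × 15.622461 = 326,118.8763
(Beginning-of-period payments → annuity-due factor ×(1+i).)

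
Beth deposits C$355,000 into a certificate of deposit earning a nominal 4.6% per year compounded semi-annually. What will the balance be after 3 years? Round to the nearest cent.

Periodic rate i = 0.046/2 = 0.023; n = 3 × 2 = 6 periods.
FV = 355,000 × (1 + 0.023)^6 = 406,894.8146

C$406,894.81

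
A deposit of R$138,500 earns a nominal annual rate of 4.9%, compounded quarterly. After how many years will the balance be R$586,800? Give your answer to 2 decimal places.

29.65 years

Periodic rate i = 0.049/4 = 0.01225.
n = ln(586800/138500) / ln(1+0.01225) = ln(4.23682) / 0.012176 = 118.5828 quarters
= 118.5828/4 years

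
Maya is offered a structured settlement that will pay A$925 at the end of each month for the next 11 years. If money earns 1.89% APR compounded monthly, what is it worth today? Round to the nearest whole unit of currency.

A$110,165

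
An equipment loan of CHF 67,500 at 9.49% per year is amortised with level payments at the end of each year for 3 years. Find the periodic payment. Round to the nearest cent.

Annuity-PV factor = 2.509351; PMT = 67500 / 2.509351 = 26,899.3823

CHF 26,899.38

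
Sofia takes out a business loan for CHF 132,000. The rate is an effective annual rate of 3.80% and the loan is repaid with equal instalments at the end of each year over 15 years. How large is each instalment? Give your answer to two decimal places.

Annuity-PV factor = 11.275503; PMT = 132000 / 11.275503 = 11,706.7945

CHF 11,706.79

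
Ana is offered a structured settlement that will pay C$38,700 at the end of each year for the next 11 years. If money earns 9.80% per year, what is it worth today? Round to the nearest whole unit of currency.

C$253,690

Annuity factor a(11|0.098) = 6.555297; PV = 38700 × 6.555297 = 253,690.0092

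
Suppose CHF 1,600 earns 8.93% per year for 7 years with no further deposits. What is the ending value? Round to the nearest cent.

CHF 2,911.74

1,600 × (1+0.0893)^7 = 1,600 × 1.819837 = 2,911.7394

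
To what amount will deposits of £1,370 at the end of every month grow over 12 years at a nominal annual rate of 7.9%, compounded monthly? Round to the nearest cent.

£327,247.24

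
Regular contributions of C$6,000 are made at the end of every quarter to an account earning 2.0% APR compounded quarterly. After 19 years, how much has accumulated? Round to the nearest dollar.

Periodic rate i = 0.02/4 = 0.005; n = 19 × 4 = 76 periods.
FV = PMT · [(1+i)^n − 1] / i = 6000 · 92.180138 = 553,080.8251

C$553,081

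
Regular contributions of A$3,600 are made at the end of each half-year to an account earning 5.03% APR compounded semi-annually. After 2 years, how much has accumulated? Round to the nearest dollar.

A$14,952

i = 0.0503/2 = 0.02515 per half-year; n = 2·2 = 4.
FV = 3600 × [(1+0.02515)^4 − 1] / 0.02515 = 3600 × 4.153446 = 14,952.4056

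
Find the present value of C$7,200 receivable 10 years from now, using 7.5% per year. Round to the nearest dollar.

Discount factor = (1+0.075)^(−10) = 0.485194; PV = 7,200 × 0.485194 = 3,493.3963

C$3,493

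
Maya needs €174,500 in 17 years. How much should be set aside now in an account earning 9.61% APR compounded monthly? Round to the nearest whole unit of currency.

€34,286

i = 0.0961/12 = 0.00800833 per month; n = 17·12 = 204.
PV = FV·(1+i)^(−n) = 174,500 × 0.196480 = 34,285.8123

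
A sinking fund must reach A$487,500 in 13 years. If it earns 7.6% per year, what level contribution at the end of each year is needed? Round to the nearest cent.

A$23,279.20

PMT = 487500 / ( [(1+0.076)^13 − 1] / 0.076 ) = 487500 / 20.941442 = 23,279.1989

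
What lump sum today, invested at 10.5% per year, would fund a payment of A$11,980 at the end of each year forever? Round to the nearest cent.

PV = C/r = 11980/0.105 = 114,095.2381

A$114,095.24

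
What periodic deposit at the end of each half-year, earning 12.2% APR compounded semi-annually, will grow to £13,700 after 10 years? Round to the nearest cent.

Periodic rate i = 0.122/2 = 0.061; n = 10 × 2 = 20 periods.
FV-annuity factor = 37.183490; PMT = 13700 / 37.183490 = 368.4431

£368.44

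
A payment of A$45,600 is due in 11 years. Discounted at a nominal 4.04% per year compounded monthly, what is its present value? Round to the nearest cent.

Periodic rate i = 0.0404/12 = 0.00336667; n = 11 × 12 = 132 periods.
Discount factor = (1+0.00336667)^(−132) = 0.641688; PV = 45,600 × 0.641688 = 29,260.9574

A$29,260.96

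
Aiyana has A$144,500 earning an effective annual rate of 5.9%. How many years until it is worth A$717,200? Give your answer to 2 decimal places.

27.95 years

n = ln(717200/144500) / ln(1+0.059) = ln(4.96332) / 0.057325 = 27.9472 years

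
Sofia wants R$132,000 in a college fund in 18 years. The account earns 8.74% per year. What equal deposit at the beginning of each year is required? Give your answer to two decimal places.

FV-annuity factor × (1+i) = 43.777701; PMT = 132000 / 43.777701 = 3,015.2337

R$3,015.23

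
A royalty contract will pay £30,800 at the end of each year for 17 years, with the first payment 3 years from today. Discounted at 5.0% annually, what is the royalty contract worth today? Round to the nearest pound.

PV at t=2 (ordinary 17-year annuity): 30800 × a(17|0.05) = 30800 × 11.274066 = 347,241.2404
PV₀ = 347,241.2404 / (1+0.05)^2 = 347,241.2404 / 1.102500 = 314,958.0412

£314,958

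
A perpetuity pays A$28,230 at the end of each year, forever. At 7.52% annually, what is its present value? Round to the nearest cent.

A$375,398.94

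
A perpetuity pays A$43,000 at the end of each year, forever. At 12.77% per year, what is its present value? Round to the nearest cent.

PV = PMT / i = 43000 / 0.1277 = 336,726.7032

A$336,726.70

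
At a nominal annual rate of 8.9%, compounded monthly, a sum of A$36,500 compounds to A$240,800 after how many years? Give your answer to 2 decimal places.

21.28 years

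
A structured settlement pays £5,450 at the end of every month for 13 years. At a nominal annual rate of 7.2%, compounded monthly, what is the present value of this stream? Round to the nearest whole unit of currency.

With 12 periods per year: i = 0.006, n = 156.
Annuity factor a(156|0.006) = 101.118016; PV = 5450 × 101.118016 = 551,093.1862

£551,093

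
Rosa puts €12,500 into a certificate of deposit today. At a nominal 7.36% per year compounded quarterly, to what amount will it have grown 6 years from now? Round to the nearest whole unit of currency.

€19,362

With 4 periods per year: i = 0.0184, n = 24.
12,500 × (1+0.0184)^24 = 12,500 × 1.548964 = 19,362.0523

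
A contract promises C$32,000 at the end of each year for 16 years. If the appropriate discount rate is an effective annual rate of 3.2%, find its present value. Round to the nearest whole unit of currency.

Annuity factor a(16|0.032) = 12.371179; PV = 32000 × 12.371179 = 395,877.7331

C$395,878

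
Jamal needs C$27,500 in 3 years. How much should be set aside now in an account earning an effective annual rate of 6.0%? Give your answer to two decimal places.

PV = 27,500 / (1 + 0.06)^3 = 27,500 / 1.191016 = 23,089.5303

C$23,089.53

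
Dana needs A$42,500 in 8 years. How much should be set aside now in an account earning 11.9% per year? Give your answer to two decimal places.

A$17,288.14

Discount factor = (1+0.119)^(−8) = 0.406780; PV = 42,500 × 0.406780 = 17,288.1387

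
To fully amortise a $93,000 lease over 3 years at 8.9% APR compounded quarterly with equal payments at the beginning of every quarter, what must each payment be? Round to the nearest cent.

$8,721.95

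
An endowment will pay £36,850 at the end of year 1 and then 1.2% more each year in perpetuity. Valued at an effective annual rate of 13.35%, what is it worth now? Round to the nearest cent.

£303,292.18

PV = D₁/(r − g) = 36850/(0.1335 − 0.012) = 303,292.1811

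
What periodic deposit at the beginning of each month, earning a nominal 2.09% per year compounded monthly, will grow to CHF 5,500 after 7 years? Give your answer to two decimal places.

CHF 60.75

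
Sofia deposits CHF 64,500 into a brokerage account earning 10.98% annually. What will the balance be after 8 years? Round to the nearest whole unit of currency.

CHF 148,429

FV = PV·(1+i)^n = 64,500 × 2.301218 = 148,428.5615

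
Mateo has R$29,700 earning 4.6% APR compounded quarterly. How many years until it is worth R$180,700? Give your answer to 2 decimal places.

39.48 years

Periodic rate i = 0.046/4 = 0.0115.
(1+i)^n = 180700/29700 = 6.08418, so n = ln 6.08418 / ln 1.0115 = 157.9177 quarters
= 157.9177/4 years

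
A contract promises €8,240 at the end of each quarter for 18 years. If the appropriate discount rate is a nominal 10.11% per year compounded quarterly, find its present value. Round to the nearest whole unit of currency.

Periodic rate i = 0.1011/4 = 0.025275; n = 18 × 4 = 72 periods.
Annuity factor a(72|0.025275) = 33.006320; PV = 8240 × 33.006320 = 271,972.0775

€271,972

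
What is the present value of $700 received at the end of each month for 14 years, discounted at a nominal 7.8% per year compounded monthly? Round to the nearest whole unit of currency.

With 12 periods per year: i = 0.0065, n = 168.
PV = PMT · [1 − (1+i)^(−n)] / i = 700 · 102.041147 = 71,428.8031

$71,429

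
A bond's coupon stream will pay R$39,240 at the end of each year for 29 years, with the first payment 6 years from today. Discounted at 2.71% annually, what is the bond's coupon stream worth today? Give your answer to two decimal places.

Value one period before first payment (t=5): 39240 × [1 − (1+0.0271)^(−29)] / 0.0271 = 39240 × 19.907701 = 781,178.2036
PV₀ = 781,178.2036 / (1+0.0271)^5 = 781,178.2036 / 1.143046 = 683,418.0911

R$683,418.09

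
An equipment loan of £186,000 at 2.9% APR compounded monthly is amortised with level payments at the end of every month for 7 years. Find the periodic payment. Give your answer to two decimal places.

With 12 periods per year: i = 0.00241667, n = 84.
PMT = 186000 / ( [1 − (1+0.00241667)^(−84)] / 0.00241667 ) = 186000 / 75.940068 = 2,449.2999

£2,449.30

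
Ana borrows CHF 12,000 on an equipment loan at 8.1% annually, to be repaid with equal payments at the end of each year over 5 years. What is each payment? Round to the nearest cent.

PMT = 12000 / ( [1 − (1+0.081)^(−5)] / 0.081 ) = 12000 / 3.982209 = 3,013.4030

CHF 3,013.40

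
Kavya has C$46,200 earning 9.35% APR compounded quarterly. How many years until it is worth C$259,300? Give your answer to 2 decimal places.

18.66 years

Periodic rate i = 0.0935/4 = 0.023375.
n = ln(259300/46200) / ln(1+0.023375) = ln(5.61255) / 0.023106 = 74.6562 quarters
= 74.6562/4 years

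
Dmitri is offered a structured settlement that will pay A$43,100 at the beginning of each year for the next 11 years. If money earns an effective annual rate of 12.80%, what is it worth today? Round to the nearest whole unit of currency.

A$278,852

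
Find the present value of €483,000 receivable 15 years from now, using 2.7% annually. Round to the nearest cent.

PV = FV·(1+i)^(−n) = 483,000 × 0.670569 = 323,884.7328

€323,884.73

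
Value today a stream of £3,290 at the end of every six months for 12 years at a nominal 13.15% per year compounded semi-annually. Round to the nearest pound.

With 2 periods per year: i = 0.06575, n = 24.
Annuity factor a(24|0.06575) = 11.910173; PV = 3290 × 11.910173 = 39,184.4694

£39,184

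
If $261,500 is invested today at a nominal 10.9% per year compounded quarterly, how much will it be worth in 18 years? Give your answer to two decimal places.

$1,811,984.54

Periodic rate i = 0.109/4 = 0.02725; n = 18 × 4 = 72 periods.
FV = 261,500 × (1 + 0.02725)^72 = 1,811,984.5422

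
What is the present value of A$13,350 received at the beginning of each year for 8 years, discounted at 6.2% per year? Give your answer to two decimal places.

A$87,347.92

PV = PMT · [1 − (1+i)^(−n)] / i × (1+i) = 13350 · 6.542915 = 87,347.9175
Payments are at the start of each period, so multiply by (1+i).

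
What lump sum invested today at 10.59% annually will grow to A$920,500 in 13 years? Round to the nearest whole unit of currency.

PV = FV·(1+i)^(−n) = 920,500 × 0.270205 = 248,723.9683

A$248,724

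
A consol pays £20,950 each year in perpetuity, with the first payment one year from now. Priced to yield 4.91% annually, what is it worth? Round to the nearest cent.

£426,680.24

PV = C/r = 20950/0.0491 = 426,680.2444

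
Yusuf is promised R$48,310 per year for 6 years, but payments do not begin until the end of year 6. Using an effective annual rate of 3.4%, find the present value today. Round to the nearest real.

R$218,510

Value one period before first payment (t=5): 48310 × [1 − (1+0.034)^(−6)] / 0.034 = 48310 × 5.346101 = 258,270.1210
PV₀ = 258,270.1210 / (1+0.034)^5 = 258,270.1210 / 1.181960 = 218,510.0781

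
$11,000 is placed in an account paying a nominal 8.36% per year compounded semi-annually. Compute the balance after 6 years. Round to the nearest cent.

Periodic rate i = 0.0836/2 = 0.0418; n = 6 × 2 = 12 periods.
11,000 × (1+0.0418)^12 = 11,000 × 1.634603 = 17,980.6307

$17,980.63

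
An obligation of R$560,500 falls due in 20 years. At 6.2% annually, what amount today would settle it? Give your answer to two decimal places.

R$168,300.45

PV = 560,500 / (1 + 0.062)^20 = 560,500 / 3.330354 = 168,300.4519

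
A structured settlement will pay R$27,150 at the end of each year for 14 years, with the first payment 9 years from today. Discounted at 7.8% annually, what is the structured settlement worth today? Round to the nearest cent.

Value one period before first payment (t=8): 27150 × [1 − (1+0.078)^(−14)] / 0.078 = 27150 × 8.340877 = 226,454.8003
PV₀ = 226,454.8003 / (1+0.078)^8 = 226,454.8003 / 1.823686 = 124,174.2210

R$124,174.22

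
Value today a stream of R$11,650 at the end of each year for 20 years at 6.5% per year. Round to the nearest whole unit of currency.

PV = PMT · [1 − (1+i)^(−n)] / i = 11650 · 11.018507 = 128,365.6094

R$128,366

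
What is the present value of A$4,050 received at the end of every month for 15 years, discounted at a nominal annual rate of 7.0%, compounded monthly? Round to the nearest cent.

A$450,586.63

Periodic rate i = 0.07/12 = 0.00583333; n = 15 × 12 = 180 periods.
Annuity factor a(180|0.00583333) = 111.255958; PV = 4050 × 111.255958 = 450,586.6283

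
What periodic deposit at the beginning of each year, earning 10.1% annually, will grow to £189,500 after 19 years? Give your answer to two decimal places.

£3,328.68

PMT = 189500 / ( [(1+0.101)^19 − 1] / 0.101 × (1+i) ) = 189500 / 56.929508 = 3,328.6780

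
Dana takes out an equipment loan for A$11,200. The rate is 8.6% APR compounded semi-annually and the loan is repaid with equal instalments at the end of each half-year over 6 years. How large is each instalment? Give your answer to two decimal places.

A$1,214.25

Periodic rate i = 0.086/2 = 0.043; n = 6 × 2 = 12 periods.
Annuity-PV factor = 9.223805; PMT = 11200 / 9.223805 = 1,214.2494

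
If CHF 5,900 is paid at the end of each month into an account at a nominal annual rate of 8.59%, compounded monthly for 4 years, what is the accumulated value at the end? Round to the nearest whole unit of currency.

CHF 336,518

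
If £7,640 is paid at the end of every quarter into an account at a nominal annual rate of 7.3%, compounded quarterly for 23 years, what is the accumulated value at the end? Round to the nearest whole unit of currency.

Periodic rate i = 0.073/4 = 0.01825; n = 23 × 4 = 92 periods.
FV = PMT · [(1+i)^n − 1] / i = 7640 · 234.502298 = 1,791,597.5531

£1,791,598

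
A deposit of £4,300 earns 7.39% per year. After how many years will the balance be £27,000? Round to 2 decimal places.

(1+i)^n = 27000/4300 = 6.27907, so n = ln 6.27907 / ln 1.0739 = 25.7686 years

25.77 years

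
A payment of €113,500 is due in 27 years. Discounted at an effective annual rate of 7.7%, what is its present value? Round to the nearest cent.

€15,316.94

PV = 113,500 / (1 + 0.077)^27 = 113,500 / 7.410099 = 15,316.9351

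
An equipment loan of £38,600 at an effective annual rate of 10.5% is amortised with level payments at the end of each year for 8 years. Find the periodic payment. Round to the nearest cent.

PMT = 38600 / ( [1 − (1+0.105)^(−8)] / 0.105 ) = 38600 / 5.239188 = 7,367.5541

£7,367.55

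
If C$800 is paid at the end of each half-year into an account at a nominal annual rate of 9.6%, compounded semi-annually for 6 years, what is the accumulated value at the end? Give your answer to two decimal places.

Periodic rate i = 0.096/2 = 0.048; n = 6 × 2 = 12 periods.
Accumulation factor s(12|0.048) = 15.734073; FV = 800 × 15.734073 = 12,587.2582

C$12,587.26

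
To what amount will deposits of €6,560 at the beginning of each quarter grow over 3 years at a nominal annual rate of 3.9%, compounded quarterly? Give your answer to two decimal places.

i = 0.039/4 = 0.00975 per quarter; n = 3·4 = 12.
FV = PMT · [(1+i)^n − 1] / i × (1+i) = 6560 · 12.788362 = 83,891.6571
(annuity-due: payments at period start, so ×(1+i).)

€83,891.66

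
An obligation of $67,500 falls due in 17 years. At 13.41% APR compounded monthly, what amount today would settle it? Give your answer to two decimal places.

$6,994.13

i = 0.1341/12 = 0.011175 per month; n = 17·12 = 204.
Discount factor = (1+0.011175)^(−204) = 0.103617; PV = 67,500 × 0.103617 = 6,994.1306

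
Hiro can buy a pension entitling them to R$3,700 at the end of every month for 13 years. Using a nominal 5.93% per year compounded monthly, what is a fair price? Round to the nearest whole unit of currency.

R$401,715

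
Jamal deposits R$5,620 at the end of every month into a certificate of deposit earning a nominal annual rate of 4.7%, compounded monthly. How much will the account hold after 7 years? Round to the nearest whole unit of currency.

R$557,722

Periodic rate i = 0.047/12 = 0.00391667; n = 7 × 12 = 84 periods.
FV = PMT · [(1+i)^n − 1] / i = 5620 · 99.238769 = 557,721.8836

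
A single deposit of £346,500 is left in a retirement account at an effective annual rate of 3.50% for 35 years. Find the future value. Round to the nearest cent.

346,500 × (1+0.035)^35 = 346,500 × 3.333590 = 1,155,089.0895

£1,155,089.09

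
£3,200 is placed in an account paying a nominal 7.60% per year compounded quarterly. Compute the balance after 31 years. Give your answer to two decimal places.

i = 0.076/4 = 0.019 per quarter; n = 31·4 = 124.
3,200 × (1+0.019)^124 = 3,200 × 10.318078 = 33,017.8504

£33,017.85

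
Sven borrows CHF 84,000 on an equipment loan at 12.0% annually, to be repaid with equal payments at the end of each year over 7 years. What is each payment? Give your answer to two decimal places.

CHF 18,405.89

Annuity-PV factor = 4.563757; PMT = 84000 / 4.563757 = 18,405.8898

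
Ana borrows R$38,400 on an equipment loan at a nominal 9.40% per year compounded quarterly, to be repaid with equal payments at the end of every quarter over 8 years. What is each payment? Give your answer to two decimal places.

i = 0.094/4 = 0.0235 per quarter; n = 8·4 = 32.
PMT = 38400 / ( [1 − (1+0.0235)^(−32)] / 0.0235 ) = 38400 / 22.317361 = 1,720.6335

R$1,720.63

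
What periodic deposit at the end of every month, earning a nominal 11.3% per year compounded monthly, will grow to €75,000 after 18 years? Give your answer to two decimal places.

With 12 periods per year: i = 0.00941667, n = 216.
FV-annuity factor = 697.932183; PMT = 75000 / 697.932183 = 107.4603

€107.46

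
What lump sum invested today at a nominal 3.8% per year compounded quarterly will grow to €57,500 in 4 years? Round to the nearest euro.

€49,427

i = 0.038/4 = 0.0095 per quarter; n = 4·4 = 16.
PV = FV·(1+i)^(−n) = 57,500 × 0.859605 = 49,427.2755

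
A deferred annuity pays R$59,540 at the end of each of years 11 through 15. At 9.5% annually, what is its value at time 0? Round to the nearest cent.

Value one period before first payment (t=10): 59540 × [1 − (1+0.095)^(−5)] / 0.095 = 59540 × 3.839709 = 228,616.2611
PV₀ = 228,616.2611 / (1+0.095)^10 = 228,616.2611 / 2.478228 = 92,249.9047

R$92,249.90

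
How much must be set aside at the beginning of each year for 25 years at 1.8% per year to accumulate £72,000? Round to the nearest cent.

£2,265.08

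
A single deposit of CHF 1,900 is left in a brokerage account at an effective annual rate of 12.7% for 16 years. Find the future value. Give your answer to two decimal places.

CHF 12,868.75

FV = 1,900 × (1 + 0.127)^16 = 12,868.7469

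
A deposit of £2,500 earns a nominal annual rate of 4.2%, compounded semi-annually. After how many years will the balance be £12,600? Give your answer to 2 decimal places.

Periodic rate i = 0.042/2 = 0.021.
n = ln(12600/2500) / ln(1+0.021) = ln(5.04000) / 0.020783 = 77.8252 half-years
= 77.8252/2 years

38.91 years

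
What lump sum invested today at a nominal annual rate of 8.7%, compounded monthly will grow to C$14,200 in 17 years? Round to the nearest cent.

Periodic rate i = 0.087/12 = 0.00725; n = 17 × 12 = 204 periods.
PV = 14,200 / (1 + 0.00725)^204 = 14,200 / 4.365202 = 3,252.9997

C$3,253.00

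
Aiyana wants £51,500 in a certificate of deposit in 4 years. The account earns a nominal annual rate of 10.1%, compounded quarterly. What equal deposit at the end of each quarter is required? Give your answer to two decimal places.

£2,652.15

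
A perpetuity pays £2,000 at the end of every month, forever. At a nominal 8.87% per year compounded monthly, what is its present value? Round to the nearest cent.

Periodic rate i = 0.0887/12 = 0.00739167.
PV = PMT / i = 2000 / 0.00739167 = 270,574.9718

£270,574.97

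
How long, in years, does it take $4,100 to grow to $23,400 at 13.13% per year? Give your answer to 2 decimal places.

n = ln(23400/4100) / ln(1+0.1313) = ln(5.70732) / 0.123367 = 14.1184 years

14.12 years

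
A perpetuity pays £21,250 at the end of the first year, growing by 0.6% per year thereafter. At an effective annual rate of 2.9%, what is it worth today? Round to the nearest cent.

PV = PMT / (i − g) = 21250 / (0.029 − 0.006) = 21250 / 0.023000 = 923,913.0435

£923,913.04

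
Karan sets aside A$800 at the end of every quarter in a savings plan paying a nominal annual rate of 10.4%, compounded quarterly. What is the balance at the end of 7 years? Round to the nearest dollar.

A$32,362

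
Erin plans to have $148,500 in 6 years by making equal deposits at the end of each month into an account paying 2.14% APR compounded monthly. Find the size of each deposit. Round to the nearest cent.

$1,934.76

i = 0.0214/12 = 0.00178333 per month; n = 6·12 = 72.
PMT = 148500 / ( [(1+0.00178333)^72 − 1] / 0.00178333 ) = 148500 / 76.753851 = 1,934.7563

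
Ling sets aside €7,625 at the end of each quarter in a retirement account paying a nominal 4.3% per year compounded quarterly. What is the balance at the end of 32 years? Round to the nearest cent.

€2,078,303.64

Periodic rate i = 0.043/4 = 0.01075; n = 32 × 4 = 128 periods.
FV = PMT · [(1+i)^n − 1] / i = 7625 · 272.564411 = 2,078,303.6351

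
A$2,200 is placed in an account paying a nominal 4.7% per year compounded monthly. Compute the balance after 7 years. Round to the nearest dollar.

Periodic rate i = 0.047/12 = 0.00391667; n = 7 × 12 = 84 periods.
FV = 2,200 × (1 + 0.00391667)^84 = 3,055.1074

A$3,055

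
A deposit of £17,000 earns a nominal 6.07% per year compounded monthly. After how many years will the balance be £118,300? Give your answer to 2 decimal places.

Periodic rate i = 0.0607/12 = 0.00505833.
n = ln(118300/17000) / ln(1+0.00505833) = ln(6.95882) / 0.005046 = 384.4968 months
= 384.4968/12 years

32.04 years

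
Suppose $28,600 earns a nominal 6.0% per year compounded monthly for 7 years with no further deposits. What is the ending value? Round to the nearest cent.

$43,482.57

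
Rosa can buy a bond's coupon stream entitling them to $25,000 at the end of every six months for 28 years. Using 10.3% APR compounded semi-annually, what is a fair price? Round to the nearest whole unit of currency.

$456,275

With 2 periods per year: i = 0.0515, n = 56.
PV = 25000 × [1 − (1+0.0515)^(−56)] / 0.0515 = 25000 × 18.251007 = 456,275.1644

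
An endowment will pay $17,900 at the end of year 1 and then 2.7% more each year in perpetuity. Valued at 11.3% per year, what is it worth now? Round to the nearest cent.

$208,139.53

PV = D₁/(r − g) = 17900/(0.113 − 0.027) = 208,139.5349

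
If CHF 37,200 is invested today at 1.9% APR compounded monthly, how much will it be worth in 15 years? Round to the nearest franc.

CHF 49,456

Periodic rate i = 0.019/12 = 0.00158333; n = 15 × 12 = 180 periods.
FV = PV·(1+i)^n = 37,200 × 1.329462 = 49,455.9994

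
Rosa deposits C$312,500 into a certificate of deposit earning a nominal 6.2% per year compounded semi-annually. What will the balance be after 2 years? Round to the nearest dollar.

C$353,089

i = 0.062/2 = 0.031 per half-year; n = 2·2 = 4.
312,500 × (1+0.031)^4 = 312,500 × 1.129886 = 353,089.4024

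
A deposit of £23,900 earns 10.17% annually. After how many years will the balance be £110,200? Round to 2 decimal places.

15.78 years

(1+i)^n = 110200/23900 = 4.61088, so n = ln 4.61088 / ln 1.1017 = 15.7806 years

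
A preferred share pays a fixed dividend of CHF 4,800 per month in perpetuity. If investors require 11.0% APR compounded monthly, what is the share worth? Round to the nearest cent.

CHF 523,636.36

Periodic rate i = 0.11/12 = 0.00916667.
PV = C/r = 4800/0.00916667 = 523,636.3636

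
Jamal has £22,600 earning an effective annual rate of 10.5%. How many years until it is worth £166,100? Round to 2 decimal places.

19.98 years

n = ln(166100/22600) / ln(1+0.105) = ln(7.34956) / 0.099845 = 19.9773 years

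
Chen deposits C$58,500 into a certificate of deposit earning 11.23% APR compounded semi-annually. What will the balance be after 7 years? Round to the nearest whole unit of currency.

Periodic rate i = 0.1123/2 = 0.05615; n = 7 × 2 = 14 periods.
FV = 58,500 × (1 + 0.05615)^14 = 125,693.9323

C$125,694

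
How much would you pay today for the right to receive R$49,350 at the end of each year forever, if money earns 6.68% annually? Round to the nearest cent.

R$738,772.46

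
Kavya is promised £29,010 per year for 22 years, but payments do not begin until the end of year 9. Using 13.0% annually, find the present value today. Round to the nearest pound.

PV at t=8 (ordinary 22-year annuity): 29010 × a(22|0.13) = 29010 × 7.169513 = 207,987.5819
Discount back 8 years: 207,987.5819 × (1+0.13)^(−8) = 207,987.5819 × 0.376160 = 78,236.5800

£78,237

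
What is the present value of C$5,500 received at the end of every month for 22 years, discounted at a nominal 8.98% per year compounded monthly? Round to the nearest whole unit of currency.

C$632,290

i = 0.0898/12 = 0.00748333 per month; n = 22·12 = 264.
PV = 5500 × [1 − (1+0.00748333)^(−264)] / 0.00748333 = 5500 × 114.961888 = 632,290.3860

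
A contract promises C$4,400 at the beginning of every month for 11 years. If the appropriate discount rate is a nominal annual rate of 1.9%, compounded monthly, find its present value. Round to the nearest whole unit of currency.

C$524,579

Periodic rate i = 0.019/12 = 0.00158333; n = 11 × 12 = 132 periods.
Annuity factor a(132|0.00158333) × (1+i) = 119.222561; PV = 4400 × 119.222561 = 524,579.2674
(Beginning-of-period payments → annuity-due factor ×(1+i).)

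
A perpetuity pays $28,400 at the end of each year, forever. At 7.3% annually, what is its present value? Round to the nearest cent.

$389,041.10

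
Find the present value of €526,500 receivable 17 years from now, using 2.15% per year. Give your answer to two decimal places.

PV = FV·(1+i)^(−n) = 526,500 × 0.696543 = 366,729.6881

€366,729.69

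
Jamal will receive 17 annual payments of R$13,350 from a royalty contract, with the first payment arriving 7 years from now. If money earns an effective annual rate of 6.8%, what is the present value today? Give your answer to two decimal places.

R$89,060.62

PV at t=6 (ordinary 17-year annuity): 13350 × a(17|0.068) = 13350 × 9.899926 = 132,164.0166
Discount back 6 years: 132,164.0166 × (1+0.068)^(−6) = 132,164.0166 × 0.673864 = 89,060.6197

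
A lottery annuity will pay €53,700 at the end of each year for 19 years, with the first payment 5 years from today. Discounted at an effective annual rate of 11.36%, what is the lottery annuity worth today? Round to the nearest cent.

Value one period before first payment (t=4): 53700 × [1 − (1+0.1136)^(−19)] / 0.1136 = 53700 × 7.663180 = 411,512.7741
Discount back 4 years: 411,512.7741 × (1+0.1136)^(−4) = 411,512.7741 × 0.650254 = 267,587.8758

€267,587.88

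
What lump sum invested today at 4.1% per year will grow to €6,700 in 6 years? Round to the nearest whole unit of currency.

€5,265

PV = 6,700 / (1 + 0.041)^6 = 6,700 / 1.272637 = 5,264.6612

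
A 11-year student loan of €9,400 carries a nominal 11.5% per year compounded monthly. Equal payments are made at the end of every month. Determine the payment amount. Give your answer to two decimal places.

€125.80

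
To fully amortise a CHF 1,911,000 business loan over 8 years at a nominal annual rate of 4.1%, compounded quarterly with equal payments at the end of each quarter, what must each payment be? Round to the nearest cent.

i = 0.041/4 = 0.01025 per quarter; n = 8·4 = 32.
Annuity-PV factor = 27.164220; PMT = 1.911e+06 / 27.164220 = 70,349.8936

CHF 70,349.89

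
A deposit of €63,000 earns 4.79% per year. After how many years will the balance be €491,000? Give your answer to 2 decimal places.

(1+i)^n = 491000/63000 = 7.79365, so n = ln 7.79365 / ln 1.0479 = 43.8852 years

43.89 years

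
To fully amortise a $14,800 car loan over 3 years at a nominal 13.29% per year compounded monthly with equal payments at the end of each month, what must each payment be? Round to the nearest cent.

$500.74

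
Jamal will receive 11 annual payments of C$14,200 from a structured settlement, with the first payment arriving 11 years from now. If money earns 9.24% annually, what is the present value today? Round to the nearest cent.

C$39,482.22

Value one period before first payment (t=10): 14200 × [1 − (1+0.0924)^(−11)] / 0.0924 = 14200 × 6.728684 = 95,547.3188
Discount back 10 years: 95,547.3188 × (1+0.0924)^(−10) = 95,547.3188 × 0.413222 = 39,482.2223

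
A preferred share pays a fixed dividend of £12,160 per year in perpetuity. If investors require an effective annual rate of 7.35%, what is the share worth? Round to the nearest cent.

£165,442.18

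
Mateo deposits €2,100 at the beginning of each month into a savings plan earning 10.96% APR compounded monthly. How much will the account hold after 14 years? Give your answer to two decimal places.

€836,770.06

i = 0.1096/12 = 0.00913333 per month; n = 14·12 = 168.
FV = PMT · [(1+i)^n − 1] / i × (1+i) = 2100 · 398.461933 = 836,770.0587
(annuity-due: payments at period start, so ×(1+i).)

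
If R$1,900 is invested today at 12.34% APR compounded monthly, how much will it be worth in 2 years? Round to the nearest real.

R$2,429

Periodic rate i = 0.1234/12 = 0.0102833; n = 2 × 12 = 24 periods.
FV = PV·(1+i)^n = 1,900 × 1.278311 = 2,428.7909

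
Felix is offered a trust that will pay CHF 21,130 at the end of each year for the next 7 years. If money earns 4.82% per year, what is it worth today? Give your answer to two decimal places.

PV = PMT · [1 − (1+i)^(−n)] / i = 21130 · 5.824309 = 123,067.6576

CHF 123,067.66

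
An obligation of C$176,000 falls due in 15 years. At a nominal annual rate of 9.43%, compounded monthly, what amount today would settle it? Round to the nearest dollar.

i = 0.0943/12 = 0.00785833 per month; n = 15·12 = 180.
PV = FV·(1+i)^(−n) = 176,000 × 0.244395 = 43,013.4499

C$43,013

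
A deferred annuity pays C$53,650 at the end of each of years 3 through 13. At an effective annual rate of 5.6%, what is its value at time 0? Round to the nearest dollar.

Value one period before first payment (t=2): 53650 × [1 − (1+0.056)^(−11)] / 0.056 = 53650 × 8.050759 = 431,923.2401
PV₀ = 431,923.2401 / (1+0.056)^2 = 431,923.2401 / 1.115136 = 387,327.8596

C$387,328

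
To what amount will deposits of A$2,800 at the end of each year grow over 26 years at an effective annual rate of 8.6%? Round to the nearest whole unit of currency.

Accumulation factor s(26|0.086) = 87.701308; FV = 2800 × 87.701308 = 245,563.6638

A$245,564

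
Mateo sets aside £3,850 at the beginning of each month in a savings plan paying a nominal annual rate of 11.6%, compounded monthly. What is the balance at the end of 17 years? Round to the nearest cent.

i = 0.116/12 = 0.00966667 per month; n = 17·12 = 204.
FV = 3850 × [(1+0.00966667)^204 − 1] / 0.00966667 × (1+i) = 3850 × 638.942337 = 2,459,927.9959
Payments are at the start of each period, so multiply by (1+i).

£2,459,928.00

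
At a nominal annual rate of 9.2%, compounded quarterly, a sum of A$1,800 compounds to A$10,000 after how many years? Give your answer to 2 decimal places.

Periodic rate i = 0.092/4 = 0.023.
(1+i)^n = 10000/1800 = 5.55556, so n = ln 5.55556 / ln 1.023 = 75.4106 quarters
= 75.4106/4 years

18.85 years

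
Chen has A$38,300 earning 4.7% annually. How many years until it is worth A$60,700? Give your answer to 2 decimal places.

n = ln(60700/38300) / ln(1+0.047) = ln(1.58486) / 0.045929 = 10.0262 years

10.03 years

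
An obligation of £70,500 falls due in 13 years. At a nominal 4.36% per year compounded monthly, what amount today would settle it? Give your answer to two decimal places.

£40,038.44

i = 0.0436/12 = 0.00363333 per month; n = 13·12 = 156.
Discount factor = (1+0.00363333)^(−156) = 0.567921; PV = 70,500 × 0.567921 = 40,038.4367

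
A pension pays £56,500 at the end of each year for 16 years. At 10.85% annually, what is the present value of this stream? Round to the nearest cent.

PV = 56500 × [1 − (1+0.1085)^(−16)] / 0.1085 = 56500 × 7.443221 = 420,541.9809

£420,541.98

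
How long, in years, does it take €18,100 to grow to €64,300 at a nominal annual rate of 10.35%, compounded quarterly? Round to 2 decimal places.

Periodic rate i = 0.1035/4 = 0.025875.
(1+i)^n = 64300/18100 = 3.55249, so n = ln 3.55249 / ln 1.02588 = 49.6223 quarters
= 49.6223/4 years

12.41 years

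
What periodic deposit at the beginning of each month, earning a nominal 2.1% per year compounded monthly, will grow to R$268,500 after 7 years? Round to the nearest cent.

i = 0.021/12 = 0.00175 per month; n = 7·12 = 84.
FV-annuity factor × (1+i) = 90.561150; PMT = 268500 / 90.561150 = 2,964.8475

R$2,964.85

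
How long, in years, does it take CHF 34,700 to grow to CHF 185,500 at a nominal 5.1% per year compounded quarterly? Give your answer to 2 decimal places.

33.08 years

Periodic rate i = 0.051/4 = 0.01275.
n = ln(185500/34700) / ln(1+0.01275) = ln(5.34582) / 0.012669 = 132.3121 quarters
= 132.3121/4 years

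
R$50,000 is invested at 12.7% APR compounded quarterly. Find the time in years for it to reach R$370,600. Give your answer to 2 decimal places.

16.02 years

Periodic rate i = 0.127/4 = 0.03175.
n = ln(370600/50000) / ln(1+0.03175) = ln(7.41200) / 0.031256 = 64.0861 quarters
= 64.0861/4 years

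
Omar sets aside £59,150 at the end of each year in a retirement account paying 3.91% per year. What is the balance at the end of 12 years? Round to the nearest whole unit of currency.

£884,202

FV = PMT · [(1+i)^n − 1] / i = 59150 · 14.948466 = 884,201.7642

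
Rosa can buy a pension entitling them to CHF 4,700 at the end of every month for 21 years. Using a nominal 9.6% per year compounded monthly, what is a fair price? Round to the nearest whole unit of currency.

CHF 508,622

With 12 periods per year: i = 0.008, n = 252.
Annuity factor a(252|0.008) = 108.217528; PV = 4700 × 108.217528 = 508,622.3834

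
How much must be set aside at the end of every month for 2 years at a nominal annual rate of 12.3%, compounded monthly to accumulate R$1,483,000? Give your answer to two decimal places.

Periodic rate i = 0.123/12 = 0.01025; n = 2 × 12 = 24 periods.
PMT = 1.483e+06 / ( [(1+0.01025)^24 − 1] / 0.01025 ) = 1.483e+06 / 27.053574 = 54,817.1558

R$54,817.16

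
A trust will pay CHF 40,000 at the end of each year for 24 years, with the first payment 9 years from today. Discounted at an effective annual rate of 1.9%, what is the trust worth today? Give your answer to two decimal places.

CHF 658,233.91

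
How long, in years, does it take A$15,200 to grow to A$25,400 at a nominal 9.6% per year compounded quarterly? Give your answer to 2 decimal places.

Periodic rate i = 0.096/4 = 0.024.
(1+i)^n = 25400/15200 = 1.67105, so n = ln 1.67105 / ln 1.024 = 21.6496 quarters
= 21.6496/4 years

5.41 years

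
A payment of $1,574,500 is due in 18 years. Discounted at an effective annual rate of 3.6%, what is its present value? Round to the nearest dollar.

$833,042

Discount factor = (1+0.036)^(−18) = 0.529084; PV = 1,574,500 × 0.529084 = 833,042.3252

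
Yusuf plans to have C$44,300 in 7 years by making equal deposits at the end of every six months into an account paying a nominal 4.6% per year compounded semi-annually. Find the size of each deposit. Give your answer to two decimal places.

i = 0.046/2 = 0.023 per half-year; n = 7·2 = 14.
PMT = 44300 / ( [(1+0.023)^14 − 1] / 0.023 ) = 44300 / 16.298315 = 2,718.0723

C$2,718.07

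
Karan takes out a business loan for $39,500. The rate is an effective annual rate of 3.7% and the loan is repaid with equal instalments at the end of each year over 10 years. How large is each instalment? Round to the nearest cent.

Annuity-PV factor = 8.233395; PMT = 39500 / 8.233395 = 4,797.5347

$4,797.53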